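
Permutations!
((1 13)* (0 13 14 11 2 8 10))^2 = (0 1 11 8)(2 10 13 14) = [1, 11, 10, 3, 4, 5, 6, 7, 0, 9, 13, 8, 12, 14, 2]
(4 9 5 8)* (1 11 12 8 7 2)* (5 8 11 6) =(1 6 5 7 2)(4 9 8)(11 12) =[0, 6, 1, 3, 9, 7, 5, 2, 4, 8, 10, 12, 11]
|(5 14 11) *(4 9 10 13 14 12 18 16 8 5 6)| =35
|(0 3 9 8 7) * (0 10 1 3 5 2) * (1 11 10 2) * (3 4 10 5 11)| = |(0 11 5 1 4 10 3 9 8 7 2)| = 11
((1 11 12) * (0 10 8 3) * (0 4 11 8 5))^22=(0 10 5)(1 11 3)(4 8 12)=[10, 11, 2, 1, 8, 0, 6, 7, 12, 9, 5, 3, 4]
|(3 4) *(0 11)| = 2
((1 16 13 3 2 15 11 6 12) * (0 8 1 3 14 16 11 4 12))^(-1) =(0 6 11 1 8)(2 3 12 4 15)(13 16 14) =[6, 8, 3, 12, 15, 5, 11, 7, 0, 9, 10, 1, 4, 16, 13, 2, 14]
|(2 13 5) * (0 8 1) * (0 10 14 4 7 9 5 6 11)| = 13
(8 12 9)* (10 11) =(8 12 9)(10 11) =[0, 1, 2, 3, 4, 5, 6, 7, 12, 8, 11, 10, 9]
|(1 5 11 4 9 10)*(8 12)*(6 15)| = 6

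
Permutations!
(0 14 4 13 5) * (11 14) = (0 11 14 4 13 5) = [11, 1, 2, 3, 13, 0, 6, 7, 8, 9, 10, 14, 12, 5, 4]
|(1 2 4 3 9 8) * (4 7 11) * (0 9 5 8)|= 8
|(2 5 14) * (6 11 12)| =3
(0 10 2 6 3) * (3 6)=(0 10 2 3)=[10, 1, 3, 0, 4, 5, 6, 7, 8, 9, 2]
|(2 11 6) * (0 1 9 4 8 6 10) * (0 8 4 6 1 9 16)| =|(0 9 6 2 11 10 8 1 16)| =9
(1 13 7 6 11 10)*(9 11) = (1 13 7 6 9 11 10) = [0, 13, 2, 3, 4, 5, 9, 6, 8, 11, 1, 10, 12, 7]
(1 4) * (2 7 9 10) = (1 4)(2 7 9 10) = [0, 4, 7, 3, 1, 5, 6, 9, 8, 10, 2]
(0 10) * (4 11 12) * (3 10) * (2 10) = (0 3 2 10)(4 11 12) = [3, 1, 10, 2, 11, 5, 6, 7, 8, 9, 0, 12, 4]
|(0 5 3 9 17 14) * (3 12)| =|(0 5 12 3 9 17 14)| =7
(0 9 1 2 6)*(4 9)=(0 4 9 1 2 6)=[4, 2, 6, 3, 9, 5, 0, 7, 8, 1]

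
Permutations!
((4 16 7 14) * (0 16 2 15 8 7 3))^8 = [3, 1, 8, 16, 15, 5, 6, 4, 14, 9, 10, 11, 12, 13, 2, 7, 0] = (0 3 16)(2 8 14)(4 15 7)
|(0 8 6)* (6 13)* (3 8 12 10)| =|(0 12 10 3 8 13 6)| =7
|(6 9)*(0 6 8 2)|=5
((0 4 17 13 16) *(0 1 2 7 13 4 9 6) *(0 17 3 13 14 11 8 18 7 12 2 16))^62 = (0 13 3 4 17 6 9)(7 11 18 14 8) = [13, 1, 2, 4, 17, 5, 9, 11, 7, 0, 10, 18, 12, 3, 8, 15, 16, 6, 14]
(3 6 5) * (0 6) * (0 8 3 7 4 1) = (0 6 5 7 4 1)(3 8) = [6, 0, 2, 8, 1, 7, 5, 4, 3]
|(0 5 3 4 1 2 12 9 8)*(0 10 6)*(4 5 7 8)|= |(0 7 8 10 6)(1 2 12 9 4)(3 5)|= 10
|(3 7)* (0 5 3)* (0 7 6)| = 4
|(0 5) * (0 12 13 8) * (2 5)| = 6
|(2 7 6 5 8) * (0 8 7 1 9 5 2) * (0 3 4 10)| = 30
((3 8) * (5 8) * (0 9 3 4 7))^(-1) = [7, 1, 2, 9, 8, 3, 6, 4, 5, 0] = (0 7 4 8 5 3 9)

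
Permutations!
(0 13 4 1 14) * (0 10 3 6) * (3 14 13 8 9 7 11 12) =[8, 13, 2, 6, 1, 5, 0, 11, 9, 7, 14, 12, 3, 4, 10] =(0 8 9 7 11 12 3 6)(1 13 4)(10 14)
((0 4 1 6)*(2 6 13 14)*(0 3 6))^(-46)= (0 1 14)(2 4 13)= [1, 14, 4, 3, 13, 5, 6, 7, 8, 9, 10, 11, 12, 2, 0]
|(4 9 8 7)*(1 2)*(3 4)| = 10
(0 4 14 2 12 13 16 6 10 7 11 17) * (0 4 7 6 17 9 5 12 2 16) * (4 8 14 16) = (0 7 11 9 5 12 13)(4 16 17 8 14)(6 10) = [7, 1, 2, 3, 16, 12, 10, 11, 14, 5, 6, 9, 13, 0, 4, 15, 17, 8]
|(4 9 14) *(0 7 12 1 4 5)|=8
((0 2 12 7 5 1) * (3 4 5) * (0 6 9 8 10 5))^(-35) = (0 2 12 7 3 4)(1 6 9 8 10 5) = [2, 6, 12, 4, 0, 1, 9, 3, 10, 8, 5, 11, 7]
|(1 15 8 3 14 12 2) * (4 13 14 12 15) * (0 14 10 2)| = |(0 14 15 8 3 12)(1 4 13 10 2)| = 30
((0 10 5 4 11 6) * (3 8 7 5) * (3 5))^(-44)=(0 11 5)(3 8 7)(4 10 6)=[11, 1, 2, 8, 10, 0, 4, 3, 7, 9, 6, 5]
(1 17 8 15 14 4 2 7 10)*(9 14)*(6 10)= (1 17 8 15 9 14 4 2 7 6 10)= [0, 17, 7, 3, 2, 5, 10, 6, 15, 14, 1, 11, 12, 13, 4, 9, 16, 8]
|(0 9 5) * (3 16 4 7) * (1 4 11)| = 6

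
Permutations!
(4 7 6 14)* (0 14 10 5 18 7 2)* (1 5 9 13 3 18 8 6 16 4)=(0 14 1 5 8 6 10 9 13 3 18 7 16 4 2)=[14, 5, 0, 18, 2, 8, 10, 16, 6, 13, 9, 11, 12, 3, 1, 15, 4, 17, 7]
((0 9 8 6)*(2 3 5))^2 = (0 8)(2 5 3)(6 9) = [8, 1, 5, 2, 4, 3, 9, 7, 0, 6]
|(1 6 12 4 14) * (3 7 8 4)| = 8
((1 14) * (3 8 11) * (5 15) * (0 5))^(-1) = (0 15 5)(1 14)(3 11 8) = [15, 14, 2, 11, 4, 0, 6, 7, 3, 9, 10, 8, 12, 13, 1, 5]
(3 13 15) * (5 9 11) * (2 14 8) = (2 14 8)(3 13 15)(5 9 11) = [0, 1, 14, 13, 4, 9, 6, 7, 2, 11, 10, 5, 12, 15, 8, 3]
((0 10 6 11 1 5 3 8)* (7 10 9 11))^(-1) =(0 8 3 5 1 11 9)(6 10 7) =[8, 11, 2, 5, 4, 1, 10, 6, 3, 0, 7, 9]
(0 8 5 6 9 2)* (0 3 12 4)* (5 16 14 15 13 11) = (0 8 16 14 15 13 11 5 6 9 2 3 12 4) = [8, 1, 3, 12, 0, 6, 9, 7, 16, 2, 10, 5, 4, 11, 15, 13, 14]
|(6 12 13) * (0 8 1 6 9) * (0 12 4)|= 15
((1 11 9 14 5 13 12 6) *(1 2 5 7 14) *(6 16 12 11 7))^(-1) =(1 9 11 13 5 2 6 14 7)(12 16) =[0, 9, 6, 3, 4, 2, 14, 1, 8, 11, 10, 13, 16, 5, 7, 15, 12]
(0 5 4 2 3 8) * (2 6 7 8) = (0 5 4 6 7 8)(2 3) = [5, 1, 3, 2, 6, 4, 7, 8, 0]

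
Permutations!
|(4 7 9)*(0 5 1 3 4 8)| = |(0 5 1 3 4 7 9 8)| = 8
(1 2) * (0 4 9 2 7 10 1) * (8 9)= (0 4 8 9 2)(1 7 10)= [4, 7, 0, 3, 8, 5, 6, 10, 9, 2, 1]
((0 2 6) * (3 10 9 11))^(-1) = (0 6 2)(3 11 9 10) = [6, 1, 0, 11, 4, 5, 2, 7, 8, 10, 3, 9]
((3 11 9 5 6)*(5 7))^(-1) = (3 6 5 7 9 11) = [0, 1, 2, 6, 4, 7, 5, 9, 8, 11, 10, 3]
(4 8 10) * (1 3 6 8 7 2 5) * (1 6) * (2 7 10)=(1 3)(2 5 6 8)(4 10)=[0, 3, 5, 1, 10, 6, 8, 7, 2, 9, 4]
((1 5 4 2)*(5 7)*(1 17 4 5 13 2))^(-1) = (1 4 17 2 13 7) = [0, 4, 13, 3, 17, 5, 6, 1, 8, 9, 10, 11, 12, 7, 14, 15, 16, 2]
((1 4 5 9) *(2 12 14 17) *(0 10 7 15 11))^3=(0 15 10 11 7)(1 9 5 4)(2 17 14 12)=[15, 9, 17, 3, 1, 4, 6, 0, 8, 5, 11, 7, 2, 13, 12, 10, 16, 14]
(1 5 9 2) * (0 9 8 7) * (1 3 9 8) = (0 8 7)(1 5)(2 3 9) = [8, 5, 3, 9, 4, 1, 6, 0, 7, 2]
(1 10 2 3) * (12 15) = (1 10 2 3)(12 15) = [0, 10, 3, 1, 4, 5, 6, 7, 8, 9, 2, 11, 15, 13, 14, 12]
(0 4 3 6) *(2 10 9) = (0 4 3 6)(2 10 9) = [4, 1, 10, 6, 3, 5, 0, 7, 8, 2, 9]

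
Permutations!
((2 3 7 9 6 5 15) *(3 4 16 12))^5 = (2 7)(3 15)(4 9)(5 12)(6 16) = [0, 1, 7, 15, 9, 12, 16, 2, 8, 4, 10, 11, 5, 13, 14, 3, 6]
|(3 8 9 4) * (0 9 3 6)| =4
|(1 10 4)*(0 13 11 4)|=|(0 13 11 4 1 10)|=6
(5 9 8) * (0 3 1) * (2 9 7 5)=(0 3 1)(2 9 8)(5 7)=[3, 0, 9, 1, 4, 7, 6, 5, 2, 8]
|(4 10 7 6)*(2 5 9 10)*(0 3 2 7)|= |(0 3 2 5 9 10)(4 7 6)|= 6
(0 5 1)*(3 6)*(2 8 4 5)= (0 2 8 4 5 1)(3 6)= [2, 0, 8, 6, 5, 1, 3, 7, 4]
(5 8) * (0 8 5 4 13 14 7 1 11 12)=(0 8 4 13 14 7 1 11 12)=[8, 11, 2, 3, 13, 5, 6, 1, 4, 9, 10, 12, 0, 14, 7]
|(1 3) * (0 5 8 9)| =|(0 5 8 9)(1 3)| =4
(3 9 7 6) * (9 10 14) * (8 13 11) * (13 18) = [0, 1, 2, 10, 4, 5, 3, 6, 18, 7, 14, 8, 12, 11, 9, 15, 16, 17, 13] = (3 10 14 9 7 6)(8 18 13 11)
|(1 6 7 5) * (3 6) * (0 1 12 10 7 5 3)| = |(0 1)(3 6 5 12 10 7)| = 6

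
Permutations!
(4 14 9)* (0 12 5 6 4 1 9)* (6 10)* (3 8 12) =(0 3 8 12 5 10 6 4 14)(1 9) =[3, 9, 2, 8, 14, 10, 4, 7, 12, 1, 6, 11, 5, 13, 0]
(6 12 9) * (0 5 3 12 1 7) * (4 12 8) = [5, 7, 2, 8, 12, 3, 1, 0, 4, 6, 10, 11, 9] = (0 5 3 8 4 12 9 6 1 7)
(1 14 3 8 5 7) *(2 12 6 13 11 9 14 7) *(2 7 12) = (1 12 6 13 11 9 14 3 8 5 7) = [0, 12, 2, 8, 4, 7, 13, 1, 5, 14, 10, 9, 6, 11, 3]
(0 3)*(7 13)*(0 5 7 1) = [3, 0, 2, 5, 4, 7, 6, 13, 8, 9, 10, 11, 12, 1] = (0 3 5 7 13 1)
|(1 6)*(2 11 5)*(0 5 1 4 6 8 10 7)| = 8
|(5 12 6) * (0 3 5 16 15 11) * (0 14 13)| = |(0 3 5 12 6 16 15 11 14 13)| = 10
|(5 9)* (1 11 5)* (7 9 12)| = 6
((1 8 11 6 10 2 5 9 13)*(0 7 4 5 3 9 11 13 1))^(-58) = [2, 11, 7, 4, 9, 1, 13, 3, 6, 5, 0, 8, 12, 10] = (0 2 7 3 4 9 5 1 11 8 6 13 10)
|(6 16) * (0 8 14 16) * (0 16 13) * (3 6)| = |(0 8 14 13)(3 6 16)| = 12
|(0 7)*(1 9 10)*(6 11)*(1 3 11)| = |(0 7)(1 9 10 3 11 6)| = 6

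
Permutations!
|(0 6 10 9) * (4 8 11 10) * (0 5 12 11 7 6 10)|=|(0 10 9 5 12 11)(4 8 7 6)|=12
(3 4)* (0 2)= (0 2)(3 4)= [2, 1, 0, 4, 3]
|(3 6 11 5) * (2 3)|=|(2 3 6 11 5)|=5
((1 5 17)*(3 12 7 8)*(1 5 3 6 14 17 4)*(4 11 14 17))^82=(1 6 4 8 14 7 11 12 5 3 17)=[0, 6, 2, 17, 8, 3, 4, 11, 14, 9, 10, 12, 5, 13, 7, 15, 16, 1]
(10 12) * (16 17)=(10 12)(16 17)=[0, 1, 2, 3, 4, 5, 6, 7, 8, 9, 12, 11, 10, 13, 14, 15, 17, 16]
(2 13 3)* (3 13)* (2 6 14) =(2 3 6 14) =[0, 1, 3, 6, 4, 5, 14, 7, 8, 9, 10, 11, 12, 13, 2]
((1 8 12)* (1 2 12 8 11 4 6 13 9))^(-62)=(1 13 4)(6 11 9)=[0, 13, 2, 3, 1, 5, 11, 7, 8, 6, 10, 9, 12, 4]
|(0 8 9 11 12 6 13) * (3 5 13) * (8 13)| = 14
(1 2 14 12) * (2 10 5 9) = (1 10 5 9 2 14 12) = [0, 10, 14, 3, 4, 9, 6, 7, 8, 2, 5, 11, 1, 13, 12]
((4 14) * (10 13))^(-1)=(4 14)(10 13)=[0, 1, 2, 3, 14, 5, 6, 7, 8, 9, 13, 11, 12, 10, 4]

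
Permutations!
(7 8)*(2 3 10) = (2 3 10)(7 8) = [0, 1, 3, 10, 4, 5, 6, 8, 7, 9, 2]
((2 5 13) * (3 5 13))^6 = (13) = [0, 1, 2, 3, 4, 5, 6, 7, 8, 9, 10, 11, 12, 13]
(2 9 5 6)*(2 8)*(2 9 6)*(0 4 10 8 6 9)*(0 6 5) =(0 4 10 8 6 5 2 9) =[4, 1, 9, 3, 10, 2, 5, 7, 6, 0, 8]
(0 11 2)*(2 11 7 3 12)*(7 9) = (0 9 7 3 12 2) = [9, 1, 0, 12, 4, 5, 6, 3, 8, 7, 10, 11, 2]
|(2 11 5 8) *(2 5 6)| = 6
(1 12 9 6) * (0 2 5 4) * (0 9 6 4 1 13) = (0 2 5 1 12 6 13)(4 9) = [2, 12, 5, 3, 9, 1, 13, 7, 8, 4, 10, 11, 6, 0]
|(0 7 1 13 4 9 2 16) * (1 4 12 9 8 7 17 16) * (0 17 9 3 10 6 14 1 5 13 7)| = 14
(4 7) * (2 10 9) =(2 10 9)(4 7) =[0, 1, 10, 3, 7, 5, 6, 4, 8, 2, 9]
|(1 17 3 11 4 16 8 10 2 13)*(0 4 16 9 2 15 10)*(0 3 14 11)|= 12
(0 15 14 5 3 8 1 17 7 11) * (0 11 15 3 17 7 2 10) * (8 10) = (0 3 10)(1 7 15 14 5 17 2 8) = [3, 7, 8, 10, 4, 17, 6, 15, 1, 9, 0, 11, 12, 13, 5, 14, 16, 2]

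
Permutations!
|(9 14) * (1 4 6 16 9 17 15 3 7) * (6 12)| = 11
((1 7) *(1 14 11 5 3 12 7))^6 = [0, 1, 2, 3, 4, 5, 6, 7, 8, 9, 10, 11, 12, 13, 14] = (14)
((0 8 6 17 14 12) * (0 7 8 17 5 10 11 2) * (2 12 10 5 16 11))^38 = (0 10 17 2 14)(6 11 7)(8 16 12) = [10, 1, 14, 3, 4, 5, 11, 6, 16, 9, 17, 7, 8, 13, 0, 15, 12, 2]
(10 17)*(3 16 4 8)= (3 16 4 8)(10 17)= [0, 1, 2, 16, 8, 5, 6, 7, 3, 9, 17, 11, 12, 13, 14, 15, 4, 10]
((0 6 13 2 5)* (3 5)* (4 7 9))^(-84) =(13) =[0, 1, 2, 3, 4, 5, 6, 7, 8, 9, 10, 11, 12, 13]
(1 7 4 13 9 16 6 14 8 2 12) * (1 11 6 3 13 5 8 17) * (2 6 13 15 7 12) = (1 12 11 13 9 16 3 15 7 4 5 8 6 14 17) = [0, 12, 2, 15, 5, 8, 14, 4, 6, 16, 10, 13, 11, 9, 17, 7, 3, 1]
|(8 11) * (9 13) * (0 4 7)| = |(0 4 7)(8 11)(9 13)| = 6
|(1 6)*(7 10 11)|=6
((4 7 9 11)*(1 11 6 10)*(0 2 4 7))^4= (0 2 4)(1 6 7)(9 11 10)= [2, 6, 4, 3, 0, 5, 7, 1, 8, 11, 9, 10]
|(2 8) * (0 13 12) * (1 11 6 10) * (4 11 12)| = 8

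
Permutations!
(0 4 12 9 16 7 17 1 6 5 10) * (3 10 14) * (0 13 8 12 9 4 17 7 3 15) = (0 17 1 6 5 14 15)(3 10 13 8 12 4 9 16) = [17, 6, 2, 10, 9, 14, 5, 7, 12, 16, 13, 11, 4, 8, 15, 0, 3, 1]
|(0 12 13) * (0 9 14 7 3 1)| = |(0 12 13 9 14 7 3 1)| = 8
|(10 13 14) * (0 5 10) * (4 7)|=10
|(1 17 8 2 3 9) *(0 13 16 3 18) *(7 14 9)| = |(0 13 16 3 7 14 9 1 17 8 2 18)| = 12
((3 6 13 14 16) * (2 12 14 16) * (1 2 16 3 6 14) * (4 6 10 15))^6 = (3 6 15 16)(4 10 14 13) = [0, 1, 2, 6, 10, 5, 15, 7, 8, 9, 14, 11, 12, 4, 13, 16, 3]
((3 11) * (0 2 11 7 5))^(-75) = [3, 1, 7, 0, 4, 11, 6, 2, 8, 9, 10, 5] = (0 3)(2 7)(5 11)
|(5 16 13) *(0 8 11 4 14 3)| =6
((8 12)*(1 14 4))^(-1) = [0, 4, 2, 3, 14, 5, 6, 7, 12, 9, 10, 11, 8, 13, 1] = (1 4 14)(8 12)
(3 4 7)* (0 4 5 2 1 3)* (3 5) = (0 4 7)(1 5 2) = [4, 5, 1, 3, 7, 2, 6, 0]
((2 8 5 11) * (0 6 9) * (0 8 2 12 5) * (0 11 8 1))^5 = (0 6 9 1)(5 8 11 12) = [6, 0, 2, 3, 4, 8, 9, 7, 11, 1, 10, 12, 5]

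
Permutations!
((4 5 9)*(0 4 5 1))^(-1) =(0 1 4)(5 9) =[1, 4, 2, 3, 0, 9, 6, 7, 8, 5]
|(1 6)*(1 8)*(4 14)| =6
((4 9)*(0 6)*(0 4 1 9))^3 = (1 9) = [0, 9, 2, 3, 4, 5, 6, 7, 8, 1]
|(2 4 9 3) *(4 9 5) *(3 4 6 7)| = 7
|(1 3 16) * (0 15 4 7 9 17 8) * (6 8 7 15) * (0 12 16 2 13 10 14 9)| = |(0 6 8 12 16 1 3 2 13 10 14 9 17 7)(4 15)| = 14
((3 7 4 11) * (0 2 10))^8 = (11)(0 10 2) = [10, 1, 0, 3, 4, 5, 6, 7, 8, 9, 2, 11]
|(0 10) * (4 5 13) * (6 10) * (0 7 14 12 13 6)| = 8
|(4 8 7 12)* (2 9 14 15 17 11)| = 12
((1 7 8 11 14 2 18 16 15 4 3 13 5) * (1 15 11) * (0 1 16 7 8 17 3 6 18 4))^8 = (0 6)(1 18)(2 5)(3 11)(4 15)(7 8)(13 14)(16 17) = [6, 18, 5, 11, 15, 2, 0, 8, 7, 9, 10, 3, 12, 14, 13, 4, 17, 16, 1]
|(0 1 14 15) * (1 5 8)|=6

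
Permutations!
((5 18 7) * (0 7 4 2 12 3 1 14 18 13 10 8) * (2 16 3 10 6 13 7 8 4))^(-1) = (0 8)(1 3 16 4 10 12 2 18 14)(5 7)(6 13) = [8, 3, 18, 16, 10, 7, 13, 5, 0, 9, 12, 11, 2, 6, 1, 15, 4, 17, 14]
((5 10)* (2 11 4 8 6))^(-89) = (2 11 4 8 6)(5 10) = [0, 1, 11, 3, 8, 10, 2, 7, 6, 9, 5, 4]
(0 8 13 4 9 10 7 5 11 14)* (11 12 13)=(0 8 11 14)(4 9 10 7 5 12 13)=[8, 1, 2, 3, 9, 12, 6, 5, 11, 10, 7, 14, 13, 4, 0]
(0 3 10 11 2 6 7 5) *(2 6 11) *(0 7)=(0 3 10 2 11 6)(5 7)=[3, 1, 11, 10, 4, 7, 0, 5, 8, 9, 2, 6]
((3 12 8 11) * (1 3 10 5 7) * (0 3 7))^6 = (0 5 10 11 8 12 3) = [5, 1, 2, 0, 4, 10, 6, 7, 12, 9, 11, 8, 3]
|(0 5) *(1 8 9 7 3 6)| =|(0 5)(1 8 9 7 3 6)| =6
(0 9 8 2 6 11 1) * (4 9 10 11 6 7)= (0 10 11 1)(2 7 4 9 8)= [10, 0, 7, 3, 9, 5, 6, 4, 2, 8, 11, 1]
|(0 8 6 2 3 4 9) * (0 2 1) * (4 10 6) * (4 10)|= 20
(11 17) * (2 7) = (2 7)(11 17) = [0, 1, 7, 3, 4, 5, 6, 2, 8, 9, 10, 17, 12, 13, 14, 15, 16, 11]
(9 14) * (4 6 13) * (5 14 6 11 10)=(4 11 10 5 14 9 6 13)=[0, 1, 2, 3, 11, 14, 13, 7, 8, 6, 5, 10, 12, 4, 9]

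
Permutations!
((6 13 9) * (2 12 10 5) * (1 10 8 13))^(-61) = (1 5 12 13 6 10 2 8 9) = [0, 5, 8, 3, 4, 12, 10, 7, 9, 1, 2, 11, 13, 6]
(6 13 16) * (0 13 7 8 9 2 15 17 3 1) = (0 13 16 6 7 8 9 2 15 17 3 1) = [13, 0, 15, 1, 4, 5, 7, 8, 9, 2, 10, 11, 12, 16, 14, 17, 6, 3]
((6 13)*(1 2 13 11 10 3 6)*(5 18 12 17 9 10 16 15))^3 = (3 16 18 9 6 15 12 10 11 5 17) = [0, 1, 2, 16, 4, 17, 15, 7, 8, 6, 11, 5, 10, 13, 14, 12, 18, 3, 9]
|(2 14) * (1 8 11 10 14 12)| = 7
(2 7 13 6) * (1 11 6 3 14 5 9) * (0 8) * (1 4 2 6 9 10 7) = [8, 11, 1, 14, 2, 10, 6, 13, 0, 4, 7, 9, 12, 3, 5] = (0 8)(1 11 9 4 2)(3 14 5 10 7 13)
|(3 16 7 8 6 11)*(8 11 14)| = 12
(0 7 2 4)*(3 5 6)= (0 7 2 4)(3 5 6)= [7, 1, 4, 5, 0, 6, 3, 2]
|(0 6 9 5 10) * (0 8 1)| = 7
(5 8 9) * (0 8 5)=(0 8 9)=[8, 1, 2, 3, 4, 5, 6, 7, 9, 0]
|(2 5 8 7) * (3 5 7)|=6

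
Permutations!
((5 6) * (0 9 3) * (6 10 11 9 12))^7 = (0 3 9 11 10 5 6 12) = [3, 1, 2, 9, 4, 6, 12, 7, 8, 11, 5, 10, 0]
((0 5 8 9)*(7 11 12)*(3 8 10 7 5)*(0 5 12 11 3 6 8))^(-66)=[7, 1, 2, 10, 4, 8, 3, 5, 0, 6, 9, 11, 12]=(12)(0 7 5 8)(3 10 9 6)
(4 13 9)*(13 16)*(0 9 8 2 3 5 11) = (0 9 4 16 13 8 2 3 5 11) = [9, 1, 3, 5, 16, 11, 6, 7, 2, 4, 10, 0, 12, 8, 14, 15, 13]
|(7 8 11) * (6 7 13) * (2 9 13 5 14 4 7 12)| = |(2 9 13 6 12)(4 7 8 11 5 14)| = 30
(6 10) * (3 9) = [0, 1, 2, 9, 4, 5, 10, 7, 8, 3, 6] = (3 9)(6 10)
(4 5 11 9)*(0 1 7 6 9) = [1, 7, 2, 3, 5, 11, 9, 6, 8, 4, 10, 0] = (0 1 7 6 9 4 5 11)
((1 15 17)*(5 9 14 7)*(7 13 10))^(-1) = [0, 17, 2, 3, 4, 7, 6, 10, 8, 5, 13, 11, 12, 14, 9, 1, 16, 15] = (1 17 15)(5 7 10 13 14 9)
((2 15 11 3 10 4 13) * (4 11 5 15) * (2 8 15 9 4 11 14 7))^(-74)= (2 14 3)(4 5 8)(7 10 11)(9 15 13)= [0, 1, 14, 2, 5, 8, 6, 10, 4, 15, 11, 7, 12, 9, 3, 13]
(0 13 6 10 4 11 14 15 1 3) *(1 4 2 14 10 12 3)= (0 13 6 12 3)(2 14 15 4 11 10)= [13, 1, 14, 0, 11, 5, 12, 7, 8, 9, 2, 10, 3, 6, 15, 4]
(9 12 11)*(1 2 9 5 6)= (1 2 9 12 11 5 6)= [0, 2, 9, 3, 4, 6, 1, 7, 8, 12, 10, 5, 11]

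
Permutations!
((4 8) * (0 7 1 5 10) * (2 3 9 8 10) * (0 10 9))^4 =(10)(0 2 1)(3 5 7)(4 9 8) =[2, 0, 1, 5, 9, 7, 6, 3, 4, 8, 10]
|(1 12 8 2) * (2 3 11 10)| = |(1 12 8 3 11 10 2)| = 7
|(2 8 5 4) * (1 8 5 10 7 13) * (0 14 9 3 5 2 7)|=|(0 14 9 3 5 4 7 13 1 8 10)|=11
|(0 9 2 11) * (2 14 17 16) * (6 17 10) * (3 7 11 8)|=|(0 9 14 10 6 17 16 2 8 3 7 11)|=12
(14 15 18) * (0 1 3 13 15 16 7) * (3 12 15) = (0 1 12 15 18 14 16 7)(3 13) = [1, 12, 2, 13, 4, 5, 6, 0, 8, 9, 10, 11, 15, 3, 16, 18, 7, 17, 14]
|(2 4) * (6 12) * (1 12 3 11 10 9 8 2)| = |(1 12 6 3 11 10 9 8 2 4)| = 10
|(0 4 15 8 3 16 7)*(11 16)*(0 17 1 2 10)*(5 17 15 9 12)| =|(0 4 9 12 5 17 1 2 10)(3 11 16 7 15 8)| =18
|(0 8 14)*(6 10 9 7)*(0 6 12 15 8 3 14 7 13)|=28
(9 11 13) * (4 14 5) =[0, 1, 2, 3, 14, 4, 6, 7, 8, 11, 10, 13, 12, 9, 5] =(4 14 5)(9 11 13)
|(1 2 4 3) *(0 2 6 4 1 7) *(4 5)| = 8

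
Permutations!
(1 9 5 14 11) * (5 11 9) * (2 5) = [0, 2, 5, 3, 4, 14, 6, 7, 8, 11, 10, 1, 12, 13, 9] = (1 2 5 14 9 11)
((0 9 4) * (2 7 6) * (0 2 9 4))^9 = (0 7)(2 9)(4 6) = [7, 1, 9, 3, 6, 5, 4, 0, 8, 2]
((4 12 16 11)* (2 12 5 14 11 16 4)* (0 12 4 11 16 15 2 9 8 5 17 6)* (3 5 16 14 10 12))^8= (0 16 5 2 12 17 9)(3 15 10 4 11 6 8)= [16, 1, 12, 15, 11, 2, 8, 7, 3, 0, 4, 6, 17, 13, 14, 10, 5, 9]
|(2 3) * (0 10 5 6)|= |(0 10 5 6)(2 3)|= 4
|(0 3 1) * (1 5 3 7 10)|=4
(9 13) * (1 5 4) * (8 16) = [0, 5, 2, 3, 1, 4, 6, 7, 16, 13, 10, 11, 12, 9, 14, 15, 8] = (1 5 4)(8 16)(9 13)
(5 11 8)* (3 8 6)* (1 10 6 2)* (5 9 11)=[0, 10, 1, 8, 4, 5, 3, 7, 9, 11, 6, 2]=(1 10 6 3 8 9 11 2)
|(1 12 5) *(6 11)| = 6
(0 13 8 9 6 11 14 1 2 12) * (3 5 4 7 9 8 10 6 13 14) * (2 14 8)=[8, 14, 12, 5, 7, 4, 11, 9, 2, 13, 6, 3, 0, 10, 1]=(0 8 2 12)(1 14)(3 5 4 7 9 13 10 6 11)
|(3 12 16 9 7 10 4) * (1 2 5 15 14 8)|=42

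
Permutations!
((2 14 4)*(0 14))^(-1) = (0 2 4 14) = [2, 1, 4, 3, 14, 5, 6, 7, 8, 9, 10, 11, 12, 13, 0]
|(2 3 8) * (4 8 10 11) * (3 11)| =|(2 11 4 8)(3 10)| =4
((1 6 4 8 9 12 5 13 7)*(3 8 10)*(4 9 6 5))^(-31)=[0, 5, 2, 12, 6, 13, 10, 1, 4, 3, 9, 11, 8, 7]=(1 5 13 7)(3 12 8 4 6 10 9)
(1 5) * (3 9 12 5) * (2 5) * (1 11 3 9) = (1 9 12 2 5 11 3) = [0, 9, 5, 1, 4, 11, 6, 7, 8, 12, 10, 3, 2]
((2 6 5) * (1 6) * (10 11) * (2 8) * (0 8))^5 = (0 5 6 1 2 8)(10 11) = [5, 2, 8, 3, 4, 6, 1, 7, 0, 9, 11, 10]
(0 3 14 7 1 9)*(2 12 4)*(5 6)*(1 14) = (0 3 1 9)(2 12 4)(5 6)(7 14) = [3, 9, 12, 1, 2, 6, 5, 14, 8, 0, 10, 11, 4, 13, 7]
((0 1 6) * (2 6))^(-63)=(0 1 2 6)=[1, 2, 6, 3, 4, 5, 0]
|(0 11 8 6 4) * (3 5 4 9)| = |(0 11 8 6 9 3 5 4)| = 8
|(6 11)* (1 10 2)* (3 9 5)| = |(1 10 2)(3 9 5)(6 11)| = 6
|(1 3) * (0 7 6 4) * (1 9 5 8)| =20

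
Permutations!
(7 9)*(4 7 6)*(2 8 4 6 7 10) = (2 8 4 10)(7 9) = [0, 1, 8, 3, 10, 5, 6, 9, 4, 7, 2]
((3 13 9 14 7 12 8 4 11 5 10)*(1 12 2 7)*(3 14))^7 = (1 14 10 5 11 4 8 12)(2 7)(3 13 9) = [0, 14, 7, 13, 8, 11, 6, 2, 12, 3, 5, 4, 1, 9, 10]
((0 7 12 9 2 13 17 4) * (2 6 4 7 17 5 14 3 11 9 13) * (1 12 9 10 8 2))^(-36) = [0, 14, 5, 2, 4, 10, 6, 7, 13, 9, 12, 1, 3, 11, 8, 15, 16, 17] = (17)(1 14 8 13 11)(2 5 10 12 3)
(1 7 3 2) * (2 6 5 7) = [0, 2, 1, 6, 4, 7, 5, 3] = (1 2)(3 6 5 7)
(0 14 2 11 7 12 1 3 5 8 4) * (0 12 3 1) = (0 14 2 11 7 3 5 8 4 12) = [14, 1, 11, 5, 12, 8, 6, 3, 4, 9, 10, 7, 0, 13, 2]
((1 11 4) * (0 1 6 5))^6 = (11) = [0, 1, 2, 3, 4, 5, 6, 7, 8, 9, 10, 11]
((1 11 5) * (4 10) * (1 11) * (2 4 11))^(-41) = (2 5 11 10 4) = [0, 1, 5, 3, 2, 11, 6, 7, 8, 9, 4, 10]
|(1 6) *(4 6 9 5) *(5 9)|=|(9)(1 5 4 6)|=4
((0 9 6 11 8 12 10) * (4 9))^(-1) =(0 10 12 8 11 6 9 4) =[10, 1, 2, 3, 0, 5, 9, 7, 11, 4, 12, 6, 8]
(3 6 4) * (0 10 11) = (0 10 11)(3 6 4) = [10, 1, 2, 6, 3, 5, 4, 7, 8, 9, 11, 0]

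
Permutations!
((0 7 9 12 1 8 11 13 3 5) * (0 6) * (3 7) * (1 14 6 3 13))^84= (14)= [0, 1, 2, 3, 4, 5, 6, 7, 8, 9, 10, 11, 12, 13, 14]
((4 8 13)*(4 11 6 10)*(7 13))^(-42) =(13) =[0, 1, 2, 3, 4, 5, 6, 7, 8, 9, 10, 11, 12, 13]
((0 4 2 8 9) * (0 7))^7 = (0 4 2 8 9 7) = [4, 1, 8, 3, 2, 5, 6, 0, 9, 7]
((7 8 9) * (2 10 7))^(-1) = (2 9 8 7 10) = [0, 1, 9, 3, 4, 5, 6, 10, 7, 8, 2]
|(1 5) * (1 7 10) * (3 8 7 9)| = |(1 5 9 3 8 7 10)| = 7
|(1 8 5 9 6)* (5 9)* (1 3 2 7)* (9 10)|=|(1 8 10 9 6 3 2 7)|=8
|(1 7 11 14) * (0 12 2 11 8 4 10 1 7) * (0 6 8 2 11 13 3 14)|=|(0 12 11)(1 6 8 4 10)(2 13 3 14 7)|=15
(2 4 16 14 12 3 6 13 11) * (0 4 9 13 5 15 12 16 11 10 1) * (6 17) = (0 4 11 2 9 13 10 1)(3 17 6 5 15 12)(14 16) = [4, 0, 9, 17, 11, 15, 5, 7, 8, 13, 1, 2, 3, 10, 16, 12, 14, 6]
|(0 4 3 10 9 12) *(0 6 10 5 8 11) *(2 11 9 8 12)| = |(0 4 3 5 12 6 10 8 9 2 11)| = 11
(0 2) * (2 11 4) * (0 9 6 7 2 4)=(0 11)(2 9 6 7)=[11, 1, 9, 3, 4, 5, 7, 2, 8, 6, 10, 0]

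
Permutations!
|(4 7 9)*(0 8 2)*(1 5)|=|(0 8 2)(1 5)(4 7 9)|=6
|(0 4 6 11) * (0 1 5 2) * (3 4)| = |(0 3 4 6 11 1 5 2)| = 8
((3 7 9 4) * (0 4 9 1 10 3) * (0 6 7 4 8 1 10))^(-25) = (10)(0 1 8) = [1, 8, 2, 3, 4, 5, 6, 7, 0, 9, 10]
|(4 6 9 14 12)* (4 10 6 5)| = |(4 5)(6 9 14 12 10)| = 10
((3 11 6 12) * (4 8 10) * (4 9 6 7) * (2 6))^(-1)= (2 9 10 8 4 7 11 3 12 6)= [0, 1, 9, 12, 7, 5, 2, 11, 4, 10, 8, 3, 6]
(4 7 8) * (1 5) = (1 5)(4 7 8) = [0, 5, 2, 3, 7, 1, 6, 8, 4]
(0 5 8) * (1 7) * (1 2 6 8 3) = (0 5 3 1 7 2 6 8) = [5, 7, 6, 1, 4, 3, 8, 2, 0]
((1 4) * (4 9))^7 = (1 9 4) = [0, 9, 2, 3, 1, 5, 6, 7, 8, 4]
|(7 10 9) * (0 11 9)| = |(0 11 9 7 10)| = 5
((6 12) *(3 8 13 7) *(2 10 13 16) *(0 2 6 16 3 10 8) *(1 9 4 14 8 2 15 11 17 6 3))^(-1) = (0 3 16 12 6 17 11 15)(1 8 14 4 9)(7 13 10) = [3, 8, 2, 16, 9, 5, 17, 13, 14, 1, 7, 15, 6, 10, 4, 0, 12, 11]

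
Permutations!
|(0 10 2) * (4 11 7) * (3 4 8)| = 15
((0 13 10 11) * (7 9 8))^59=(0 11 10 13)(7 8 9)=[11, 1, 2, 3, 4, 5, 6, 8, 9, 7, 13, 10, 12, 0]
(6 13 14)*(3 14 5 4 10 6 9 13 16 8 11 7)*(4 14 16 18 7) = (3 16 8 11 4 10 6 18 7)(5 14 9 13) = [0, 1, 2, 16, 10, 14, 18, 3, 11, 13, 6, 4, 12, 5, 9, 15, 8, 17, 7]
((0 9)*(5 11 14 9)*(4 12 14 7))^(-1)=(0 9 14 12 4 7 11 5)=[9, 1, 2, 3, 7, 0, 6, 11, 8, 14, 10, 5, 4, 13, 12]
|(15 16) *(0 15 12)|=4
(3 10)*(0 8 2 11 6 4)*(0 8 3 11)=(0 3 10 11 6 4 8 2)=[3, 1, 0, 10, 8, 5, 4, 7, 2, 9, 11, 6]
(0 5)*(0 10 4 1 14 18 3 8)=[5, 14, 2, 8, 1, 10, 6, 7, 0, 9, 4, 11, 12, 13, 18, 15, 16, 17, 3]=(0 5 10 4 1 14 18 3 8)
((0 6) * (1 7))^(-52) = (7) = [0, 1, 2, 3, 4, 5, 6, 7]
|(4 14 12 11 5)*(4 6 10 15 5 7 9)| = |(4 14 12 11 7 9)(5 6 10 15)| = 12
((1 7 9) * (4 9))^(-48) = [0, 1, 2, 3, 4, 5, 6, 7, 8, 9] = (9)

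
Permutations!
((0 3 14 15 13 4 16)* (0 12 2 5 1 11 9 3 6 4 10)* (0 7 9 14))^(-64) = (16) = [0, 1, 2, 3, 4, 5, 6, 7, 8, 9, 10, 11, 12, 13, 14, 15, 16]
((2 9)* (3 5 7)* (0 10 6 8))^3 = (0 8 6 10)(2 9) = [8, 1, 9, 3, 4, 5, 10, 7, 6, 2, 0]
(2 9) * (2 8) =[0, 1, 9, 3, 4, 5, 6, 7, 2, 8] =(2 9 8)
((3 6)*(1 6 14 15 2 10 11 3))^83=(1 6)(2 15 14 3 11 10)=[0, 6, 15, 11, 4, 5, 1, 7, 8, 9, 2, 10, 12, 13, 3, 14]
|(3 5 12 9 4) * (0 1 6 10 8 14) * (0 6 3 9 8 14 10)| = |(0 1 3 5 12 8 10 14 6)(4 9)| = 18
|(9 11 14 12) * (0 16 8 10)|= 4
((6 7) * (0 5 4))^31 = (0 5 4)(6 7) = [5, 1, 2, 3, 0, 4, 7, 6]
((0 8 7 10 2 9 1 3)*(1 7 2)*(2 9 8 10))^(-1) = (0 3 1 10)(2 7 9 8) = [3, 10, 7, 1, 4, 5, 6, 9, 2, 8, 0]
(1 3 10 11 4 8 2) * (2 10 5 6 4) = (1 3 5 6 4 8 10 11 2) = [0, 3, 1, 5, 8, 6, 4, 7, 10, 9, 11, 2]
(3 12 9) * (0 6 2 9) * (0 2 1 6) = (1 6)(2 9 3 12) = [0, 6, 9, 12, 4, 5, 1, 7, 8, 3, 10, 11, 2]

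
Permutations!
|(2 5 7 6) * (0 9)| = |(0 9)(2 5 7 6)| = 4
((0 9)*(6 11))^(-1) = (0 9)(6 11) = [9, 1, 2, 3, 4, 5, 11, 7, 8, 0, 10, 6]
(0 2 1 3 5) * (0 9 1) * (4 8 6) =(0 2)(1 3 5 9)(4 8 6) =[2, 3, 0, 5, 8, 9, 4, 7, 6, 1]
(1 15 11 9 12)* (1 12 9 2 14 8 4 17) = [0, 15, 14, 3, 17, 5, 6, 7, 4, 9, 10, 2, 12, 13, 8, 11, 16, 1] = (1 15 11 2 14 8 4 17)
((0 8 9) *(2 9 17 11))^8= [17, 1, 0, 3, 4, 5, 6, 7, 11, 8, 10, 9, 12, 13, 14, 15, 16, 2]= (0 17 2)(8 11 9)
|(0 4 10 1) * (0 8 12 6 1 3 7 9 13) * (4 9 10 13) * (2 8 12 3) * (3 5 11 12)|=20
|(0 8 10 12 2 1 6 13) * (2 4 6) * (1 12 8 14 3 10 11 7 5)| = 14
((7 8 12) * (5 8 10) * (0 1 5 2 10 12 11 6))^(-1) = [6, 0, 10, 3, 4, 1, 11, 12, 5, 9, 2, 8, 7] = (0 6 11 8 5 1)(2 10)(7 12)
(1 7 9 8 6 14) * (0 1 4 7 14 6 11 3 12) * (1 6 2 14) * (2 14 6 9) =[9, 1, 6, 12, 7, 5, 14, 2, 11, 8, 10, 3, 0, 13, 4] =(0 9 8 11 3 12)(2 6 14 4 7)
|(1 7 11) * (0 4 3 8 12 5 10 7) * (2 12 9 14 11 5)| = 24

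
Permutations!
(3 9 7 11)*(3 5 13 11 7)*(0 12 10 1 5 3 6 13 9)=(0 12 10 1 5 9 6 13 11 3)=[12, 5, 2, 0, 4, 9, 13, 7, 8, 6, 1, 3, 10, 11]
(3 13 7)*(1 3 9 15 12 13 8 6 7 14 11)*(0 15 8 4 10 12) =[15, 3, 2, 4, 10, 5, 7, 9, 6, 8, 12, 1, 13, 14, 11, 0] =(0 15)(1 3 4 10 12 13 14 11)(6 7 9 8)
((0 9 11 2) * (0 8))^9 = (0 8 2 11 9) = [8, 1, 11, 3, 4, 5, 6, 7, 2, 0, 10, 9]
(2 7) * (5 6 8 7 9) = (2 9 5 6 8 7) = [0, 1, 9, 3, 4, 6, 8, 2, 7, 5]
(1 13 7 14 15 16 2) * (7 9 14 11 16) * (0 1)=[1, 13, 0, 3, 4, 5, 6, 11, 8, 14, 10, 16, 12, 9, 15, 7, 2]=(0 1 13 9 14 15 7 11 16 2)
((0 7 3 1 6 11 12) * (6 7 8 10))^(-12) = (12) = [0, 1, 2, 3, 4, 5, 6, 7, 8, 9, 10, 11, 12]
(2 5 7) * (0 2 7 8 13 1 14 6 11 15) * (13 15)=(0 2 5 8 15)(1 14 6 11 13)=[2, 14, 5, 3, 4, 8, 11, 7, 15, 9, 10, 13, 12, 1, 6, 0]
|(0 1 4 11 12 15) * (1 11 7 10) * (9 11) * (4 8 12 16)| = |(0 9 11 16 4 7 10 1 8 12 15)| = 11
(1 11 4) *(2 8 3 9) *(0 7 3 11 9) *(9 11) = (0 7 3)(1 11 4)(2 8 9) = [7, 11, 8, 0, 1, 5, 6, 3, 9, 2, 10, 4]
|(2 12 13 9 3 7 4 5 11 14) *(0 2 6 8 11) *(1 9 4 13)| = |(0 2 12 1 9 3 7 13 4 5)(6 8 11 14)| = 20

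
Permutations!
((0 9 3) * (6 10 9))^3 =(0 9 6 3 10) =[9, 1, 2, 10, 4, 5, 3, 7, 8, 6, 0]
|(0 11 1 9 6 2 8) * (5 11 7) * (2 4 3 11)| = 30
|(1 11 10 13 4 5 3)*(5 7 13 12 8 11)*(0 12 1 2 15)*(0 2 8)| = |(0 12)(1 5 3 8 11 10)(2 15)(4 7 13)| = 6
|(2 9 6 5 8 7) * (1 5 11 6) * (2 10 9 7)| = |(1 5 8 2 7 10 9)(6 11)| = 14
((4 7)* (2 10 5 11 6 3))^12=(11)=[0, 1, 2, 3, 4, 5, 6, 7, 8, 9, 10, 11]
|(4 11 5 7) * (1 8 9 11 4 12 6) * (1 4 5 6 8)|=8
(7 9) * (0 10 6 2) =[10, 1, 0, 3, 4, 5, 2, 9, 8, 7, 6] =(0 10 6 2)(7 9)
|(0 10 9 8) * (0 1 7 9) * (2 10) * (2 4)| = |(0 4 2 10)(1 7 9 8)| = 4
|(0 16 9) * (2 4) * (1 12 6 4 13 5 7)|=|(0 16 9)(1 12 6 4 2 13 5 7)|=24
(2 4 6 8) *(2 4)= (4 6 8)= [0, 1, 2, 3, 6, 5, 8, 7, 4]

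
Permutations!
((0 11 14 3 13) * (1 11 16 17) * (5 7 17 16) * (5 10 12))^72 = (0 1 10 11 12 14 5 3 7 13 17) = [1, 10, 2, 7, 4, 3, 6, 13, 8, 9, 11, 12, 14, 17, 5, 15, 16, 0]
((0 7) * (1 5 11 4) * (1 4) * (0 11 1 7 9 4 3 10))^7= (0 4 10 9 3)(1 5)(7 11)= [4, 5, 2, 0, 10, 1, 6, 11, 8, 3, 9, 7]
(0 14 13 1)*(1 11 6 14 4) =(0 4 1)(6 14 13 11) =[4, 0, 2, 3, 1, 5, 14, 7, 8, 9, 10, 6, 12, 11, 13]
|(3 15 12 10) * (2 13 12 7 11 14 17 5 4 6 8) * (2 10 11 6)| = |(2 13 12 11 14 17 5 4)(3 15 7 6 8 10)| = 24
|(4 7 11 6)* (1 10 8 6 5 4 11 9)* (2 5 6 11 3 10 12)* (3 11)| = |(1 12 2 5 4 7 9)(3 10 8)(6 11)| = 42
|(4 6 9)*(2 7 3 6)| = 6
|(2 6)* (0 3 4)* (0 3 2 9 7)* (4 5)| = 15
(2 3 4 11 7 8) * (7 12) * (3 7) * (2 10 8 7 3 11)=[0, 1, 3, 4, 2, 5, 6, 7, 10, 9, 8, 12, 11]=(2 3 4)(8 10)(11 12)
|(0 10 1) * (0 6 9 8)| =6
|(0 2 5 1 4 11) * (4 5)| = 4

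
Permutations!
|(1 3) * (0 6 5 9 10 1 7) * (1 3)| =|(0 6 5 9 10 3 7)| =7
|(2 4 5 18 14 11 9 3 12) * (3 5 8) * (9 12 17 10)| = |(2 4 8 3 17 10 9 5 18 14 11 12)| = 12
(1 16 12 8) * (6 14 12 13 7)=(1 16 13 7 6 14 12 8)=[0, 16, 2, 3, 4, 5, 14, 6, 1, 9, 10, 11, 8, 7, 12, 15, 13]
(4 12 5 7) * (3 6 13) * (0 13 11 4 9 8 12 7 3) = (0 13)(3 6 11 4 7 9 8 12 5) = [13, 1, 2, 6, 7, 3, 11, 9, 12, 8, 10, 4, 5, 0]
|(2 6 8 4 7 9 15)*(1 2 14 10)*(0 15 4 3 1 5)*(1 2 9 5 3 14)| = 42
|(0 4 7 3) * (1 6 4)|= 6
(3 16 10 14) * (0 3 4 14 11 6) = (0 3 16 10 11 6)(4 14) = [3, 1, 2, 16, 14, 5, 0, 7, 8, 9, 11, 6, 12, 13, 4, 15, 10]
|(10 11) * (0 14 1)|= 6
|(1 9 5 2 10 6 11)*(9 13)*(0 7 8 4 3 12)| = 24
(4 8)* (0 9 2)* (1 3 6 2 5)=(0 9 5 1 3 6 2)(4 8)=[9, 3, 0, 6, 8, 1, 2, 7, 4, 5]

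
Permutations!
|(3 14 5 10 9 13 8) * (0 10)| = |(0 10 9 13 8 3 14 5)| = 8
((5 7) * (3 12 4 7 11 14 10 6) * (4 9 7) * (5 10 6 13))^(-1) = (3 6 14 11 5 13 10 7 9 12) = [0, 1, 2, 6, 4, 13, 14, 9, 8, 12, 7, 5, 3, 10, 11]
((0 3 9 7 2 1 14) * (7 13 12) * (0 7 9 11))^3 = (1 2 7 14) = [0, 2, 7, 3, 4, 5, 6, 14, 8, 9, 10, 11, 12, 13, 1]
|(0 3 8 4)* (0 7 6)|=6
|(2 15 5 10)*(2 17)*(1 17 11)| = |(1 17 2 15 5 10 11)| = 7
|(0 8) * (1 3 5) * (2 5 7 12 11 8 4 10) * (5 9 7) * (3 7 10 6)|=|(0 4 6 3 5 1 7 12 11 8)(2 9 10)|=30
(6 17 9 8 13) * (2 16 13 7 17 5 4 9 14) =(2 16 13 6 5 4 9 8 7 17 14) =[0, 1, 16, 3, 9, 4, 5, 17, 7, 8, 10, 11, 12, 6, 2, 15, 13, 14]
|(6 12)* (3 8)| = |(3 8)(6 12)| = 2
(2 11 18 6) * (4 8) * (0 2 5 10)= (0 2 11 18 6 5 10)(4 8)= [2, 1, 11, 3, 8, 10, 5, 7, 4, 9, 0, 18, 12, 13, 14, 15, 16, 17, 6]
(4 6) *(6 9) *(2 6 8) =[0, 1, 6, 3, 9, 5, 4, 7, 2, 8] =(2 6 4 9 8)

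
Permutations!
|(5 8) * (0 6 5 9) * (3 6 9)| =|(0 9)(3 6 5 8)| =4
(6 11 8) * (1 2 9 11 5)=[0, 2, 9, 3, 4, 1, 5, 7, 6, 11, 10, 8]=(1 2 9 11 8 6 5)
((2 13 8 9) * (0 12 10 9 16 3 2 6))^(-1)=(0 6 9 10 12)(2 3 16 8 13)=[6, 1, 3, 16, 4, 5, 9, 7, 13, 10, 12, 11, 0, 2, 14, 15, 8]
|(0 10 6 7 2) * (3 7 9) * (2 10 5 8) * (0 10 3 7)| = |(0 5 8 2 10 6 9 7 3)| = 9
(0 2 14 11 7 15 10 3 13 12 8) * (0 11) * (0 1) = (0 2 14 1)(3 13 12 8 11 7 15 10) = [2, 0, 14, 13, 4, 5, 6, 15, 11, 9, 3, 7, 8, 12, 1, 10]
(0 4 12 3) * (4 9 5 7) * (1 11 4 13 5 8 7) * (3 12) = (0 9 8 7 13 5 1 11 4 3) = [9, 11, 2, 0, 3, 1, 6, 13, 7, 8, 10, 4, 12, 5]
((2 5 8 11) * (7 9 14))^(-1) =(2 11 8 5)(7 14 9) =[0, 1, 11, 3, 4, 2, 6, 14, 5, 7, 10, 8, 12, 13, 9]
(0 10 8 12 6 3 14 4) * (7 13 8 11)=(0 10 11 7 13 8 12 6 3 14 4)=[10, 1, 2, 14, 0, 5, 3, 13, 12, 9, 11, 7, 6, 8, 4]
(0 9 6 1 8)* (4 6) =(0 9 4 6 1 8) =[9, 8, 2, 3, 6, 5, 1, 7, 0, 4]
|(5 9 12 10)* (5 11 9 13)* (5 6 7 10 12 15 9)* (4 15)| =|(4 15 9)(5 13 6 7 10 11)| =6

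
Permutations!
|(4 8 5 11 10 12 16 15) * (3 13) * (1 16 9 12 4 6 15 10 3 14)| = |(1 16 10 4 8 5 11 3 13 14)(6 15)(9 12)| = 10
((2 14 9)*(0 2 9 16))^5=(0 2 14 16)=[2, 1, 14, 3, 4, 5, 6, 7, 8, 9, 10, 11, 12, 13, 16, 15, 0]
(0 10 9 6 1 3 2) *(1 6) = [10, 3, 0, 2, 4, 5, 6, 7, 8, 1, 9] = (0 10 9 1 3 2)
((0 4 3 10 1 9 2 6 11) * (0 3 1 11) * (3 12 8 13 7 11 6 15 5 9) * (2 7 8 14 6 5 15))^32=(15)(0 11 10)(1 14 9)(3 6 7)(4 12 5)=[11, 14, 2, 6, 12, 4, 7, 3, 8, 1, 0, 10, 5, 13, 9, 15]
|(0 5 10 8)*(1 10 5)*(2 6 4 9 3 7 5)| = 28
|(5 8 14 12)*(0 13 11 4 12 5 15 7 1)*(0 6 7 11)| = |(0 13)(1 6 7)(4 12 15 11)(5 8 14)| = 12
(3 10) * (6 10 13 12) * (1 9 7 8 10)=(1 9 7 8 10 3 13 12 6)=[0, 9, 2, 13, 4, 5, 1, 8, 10, 7, 3, 11, 6, 12]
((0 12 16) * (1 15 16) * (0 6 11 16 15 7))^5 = (0 12 1 7)(6 16 11) = [12, 7, 2, 3, 4, 5, 16, 0, 8, 9, 10, 6, 1, 13, 14, 15, 11]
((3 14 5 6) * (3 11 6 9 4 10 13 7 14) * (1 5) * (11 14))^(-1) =[0, 14, 2, 3, 9, 1, 11, 13, 8, 5, 4, 7, 12, 10, 6] =(1 14 6 11 7 13 10 4 9 5)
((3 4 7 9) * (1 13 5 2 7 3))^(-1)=(1 9 7 2 5 13)(3 4)=[0, 9, 5, 4, 3, 13, 6, 2, 8, 7, 10, 11, 12, 1]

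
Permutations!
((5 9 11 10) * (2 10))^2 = (2 5 11 10 9) = [0, 1, 5, 3, 4, 11, 6, 7, 8, 2, 9, 10]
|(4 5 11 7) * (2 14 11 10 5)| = 10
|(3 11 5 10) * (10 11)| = |(3 10)(5 11)| = 2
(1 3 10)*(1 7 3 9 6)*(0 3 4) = [3, 9, 2, 10, 0, 5, 1, 4, 8, 6, 7] = (0 3 10 7 4)(1 9 6)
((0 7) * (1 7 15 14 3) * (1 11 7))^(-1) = (0 7 11 3 14 15) = [7, 1, 2, 14, 4, 5, 6, 11, 8, 9, 10, 3, 12, 13, 15, 0]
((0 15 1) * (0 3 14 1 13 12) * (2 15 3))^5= (0 15 14 12 2 3 13 1)= [15, 0, 3, 13, 4, 5, 6, 7, 8, 9, 10, 11, 2, 1, 12, 14]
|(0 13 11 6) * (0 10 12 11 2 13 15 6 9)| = |(0 15 6 10 12 11 9)(2 13)| = 14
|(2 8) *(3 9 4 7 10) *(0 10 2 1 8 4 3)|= |(0 10)(1 8)(2 4 7)(3 9)|= 6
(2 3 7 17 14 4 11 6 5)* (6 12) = [0, 1, 3, 7, 11, 2, 5, 17, 8, 9, 10, 12, 6, 13, 4, 15, 16, 14] = (2 3 7 17 14 4 11 12 6 5)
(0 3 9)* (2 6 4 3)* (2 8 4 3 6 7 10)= (0 8 4 6 3 9)(2 7 10)= [8, 1, 7, 9, 6, 5, 3, 10, 4, 0, 2]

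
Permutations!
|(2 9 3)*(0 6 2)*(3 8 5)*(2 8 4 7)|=20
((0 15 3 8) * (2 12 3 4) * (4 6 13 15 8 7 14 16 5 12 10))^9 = [8, 1, 2, 16, 4, 7, 6, 5, 0, 9, 10, 11, 14, 13, 12, 15, 3] = (0 8)(3 16)(5 7)(12 14)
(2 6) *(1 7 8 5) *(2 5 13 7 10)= (1 10 2 6 5)(7 8 13)= [0, 10, 6, 3, 4, 1, 5, 8, 13, 9, 2, 11, 12, 7]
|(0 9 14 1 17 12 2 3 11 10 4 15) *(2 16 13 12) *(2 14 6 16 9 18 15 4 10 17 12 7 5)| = |(0 18 15)(1 12 9 6 16 13 7 5 2 3 11 17 14)| = 39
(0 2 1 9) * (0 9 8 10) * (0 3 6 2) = [0, 8, 1, 6, 4, 5, 2, 7, 10, 9, 3] = (1 8 10 3 6 2)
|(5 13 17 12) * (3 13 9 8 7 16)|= |(3 13 17 12 5 9 8 7 16)|= 9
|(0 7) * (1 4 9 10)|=|(0 7)(1 4 9 10)|=4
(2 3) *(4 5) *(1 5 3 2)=[0, 5, 2, 1, 3, 4]=(1 5 4 3)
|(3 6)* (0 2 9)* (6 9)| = |(0 2 6 3 9)| = 5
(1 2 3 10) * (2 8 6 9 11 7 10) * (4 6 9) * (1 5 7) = (1 8 9 11)(2 3)(4 6)(5 7 10) = [0, 8, 3, 2, 6, 7, 4, 10, 9, 11, 5, 1]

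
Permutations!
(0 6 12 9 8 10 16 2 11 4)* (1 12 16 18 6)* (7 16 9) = [1, 12, 11, 3, 0, 5, 9, 16, 10, 8, 18, 4, 7, 13, 14, 15, 2, 17, 6] = (0 1 12 7 16 2 11 4)(6 9 8 10 18)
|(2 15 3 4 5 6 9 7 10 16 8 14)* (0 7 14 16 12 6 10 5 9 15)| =12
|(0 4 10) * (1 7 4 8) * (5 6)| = |(0 8 1 7 4 10)(5 6)| = 6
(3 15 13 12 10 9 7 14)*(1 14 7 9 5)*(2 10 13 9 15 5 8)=(1 14 3 5)(2 10 8)(9 15)(12 13)=[0, 14, 10, 5, 4, 1, 6, 7, 2, 15, 8, 11, 13, 12, 3, 9]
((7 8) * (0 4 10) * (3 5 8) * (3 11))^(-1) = (0 10 4)(3 11 7 8 5) = [10, 1, 2, 11, 0, 3, 6, 8, 5, 9, 4, 7]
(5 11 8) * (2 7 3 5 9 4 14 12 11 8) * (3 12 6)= (2 7 12 11)(3 5 8 9 4 14 6)= [0, 1, 7, 5, 14, 8, 3, 12, 9, 4, 10, 2, 11, 13, 6]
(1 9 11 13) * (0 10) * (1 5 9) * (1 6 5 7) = (0 10)(1 6 5 9 11 13 7) = [10, 6, 2, 3, 4, 9, 5, 1, 8, 11, 0, 13, 12, 7]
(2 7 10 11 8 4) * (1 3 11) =(1 3 11 8 4 2 7 10) =[0, 3, 7, 11, 2, 5, 6, 10, 4, 9, 1, 8]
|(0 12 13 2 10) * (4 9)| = 10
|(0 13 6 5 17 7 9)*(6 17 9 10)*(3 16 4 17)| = |(0 13 3 16 4 17 7 10 6 5 9)| = 11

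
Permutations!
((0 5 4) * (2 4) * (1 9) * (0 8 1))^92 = (0 5 2 4 8 1 9) = [5, 9, 4, 3, 8, 2, 6, 7, 1, 0]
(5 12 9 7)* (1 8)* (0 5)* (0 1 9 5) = (1 8 9 7)(5 12) = [0, 8, 2, 3, 4, 12, 6, 1, 9, 7, 10, 11, 5]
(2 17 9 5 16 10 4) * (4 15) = (2 17 9 5 16 10 15 4) = [0, 1, 17, 3, 2, 16, 6, 7, 8, 5, 15, 11, 12, 13, 14, 4, 10, 9]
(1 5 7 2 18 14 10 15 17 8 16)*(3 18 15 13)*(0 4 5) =(0 4 5 7 2 15 17 8 16 1)(3 18 14 10 13) =[4, 0, 15, 18, 5, 7, 6, 2, 16, 9, 13, 11, 12, 3, 10, 17, 1, 8, 14]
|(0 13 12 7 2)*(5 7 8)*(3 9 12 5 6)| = |(0 13 5 7 2)(3 9 12 8 6)| = 5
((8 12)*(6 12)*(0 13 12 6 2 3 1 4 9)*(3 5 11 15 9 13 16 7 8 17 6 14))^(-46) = (0 9 15 11 5 2 8 7 16)(1 13 17 14)(3 4 12 6) = [9, 13, 8, 4, 12, 2, 3, 16, 7, 15, 10, 5, 6, 17, 1, 11, 0, 14]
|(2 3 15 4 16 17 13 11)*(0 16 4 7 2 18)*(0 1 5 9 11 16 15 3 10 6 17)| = |(0 15 7 2 10 6 17 13 16)(1 5 9 11 18)| = 45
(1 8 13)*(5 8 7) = [0, 7, 2, 3, 4, 8, 6, 5, 13, 9, 10, 11, 12, 1] = (1 7 5 8 13)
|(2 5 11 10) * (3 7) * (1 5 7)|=7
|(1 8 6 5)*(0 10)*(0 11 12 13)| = 20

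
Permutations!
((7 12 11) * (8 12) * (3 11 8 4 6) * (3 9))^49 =[0, 1, 2, 11, 6, 5, 9, 4, 12, 3, 10, 7, 8] =(3 11 7 4 6 9)(8 12)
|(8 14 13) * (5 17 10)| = |(5 17 10)(8 14 13)| = 3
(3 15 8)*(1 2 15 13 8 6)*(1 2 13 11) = [0, 13, 15, 11, 4, 5, 2, 7, 3, 9, 10, 1, 12, 8, 14, 6] = (1 13 8 3 11)(2 15 6)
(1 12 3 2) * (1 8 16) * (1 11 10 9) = (1 12 3 2 8 16 11 10 9) = [0, 12, 8, 2, 4, 5, 6, 7, 16, 1, 9, 10, 3, 13, 14, 15, 11]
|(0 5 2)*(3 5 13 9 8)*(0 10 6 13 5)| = 9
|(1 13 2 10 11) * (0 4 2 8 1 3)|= 6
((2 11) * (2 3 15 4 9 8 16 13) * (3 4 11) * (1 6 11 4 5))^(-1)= (1 5 11 6)(2 13 16 8 9 4 15 3)= [0, 5, 13, 2, 15, 11, 1, 7, 9, 4, 10, 6, 12, 16, 14, 3, 8]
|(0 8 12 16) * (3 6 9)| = |(0 8 12 16)(3 6 9)| = 12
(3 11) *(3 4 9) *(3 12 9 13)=(3 11 4 13)(9 12)=[0, 1, 2, 11, 13, 5, 6, 7, 8, 12, 10, 4, 9, 3]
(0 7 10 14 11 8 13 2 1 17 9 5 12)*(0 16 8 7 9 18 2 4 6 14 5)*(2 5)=(0 9)(1 17 18 5 12 16 8 13 4 6 14 11 7 10 2)=[9, 17, 1, 3, 6, 12, 14, 10, 13, 0, 2, 7, 16, 4, 11, 15, 8, 18, 5]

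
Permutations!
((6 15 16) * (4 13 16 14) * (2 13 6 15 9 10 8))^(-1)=(2 8 10 9 6 4 14 15 16 13)=[0, 1, 8, 3, 14, 5, 4, 7, 10, 6, 9, 11, 12, 2, 15, 16, 13]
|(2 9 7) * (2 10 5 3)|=|(2 9 7 10 5 3)|=6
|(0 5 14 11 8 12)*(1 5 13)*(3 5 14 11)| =|(0 13 1 14 3 5 11 8 12)| =9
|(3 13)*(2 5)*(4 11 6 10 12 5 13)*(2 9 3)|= |(2 13)(3 4 11 6 10 12 5 9)|= 8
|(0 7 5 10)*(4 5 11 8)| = 7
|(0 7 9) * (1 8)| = 6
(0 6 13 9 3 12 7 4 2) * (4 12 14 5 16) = (0 6 13 9 3 14 5 16 4 2)(7 12) = [6, 1, 0, 14, 2, 16, 13, 12, 8, 3, 10, 11, 7, 9, 5, 15, 4]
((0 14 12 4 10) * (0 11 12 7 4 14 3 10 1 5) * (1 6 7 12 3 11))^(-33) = (0 10)(1 11)(3 5)(12 14) = [10, 11, 2, 5, 4, 3, 6, 7, 8, 9, 0, 1, 14, 13, 12]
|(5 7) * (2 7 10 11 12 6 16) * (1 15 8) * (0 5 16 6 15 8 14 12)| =12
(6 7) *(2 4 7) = (2 4 7 6) = [0, 1, 4, 3, 7, 5, 2, 6]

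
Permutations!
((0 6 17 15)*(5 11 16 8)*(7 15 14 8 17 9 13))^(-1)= (0 15 7 13 9 6)(5 8 14 17 16 11)= [15, 1, 2, 3, 4, 8, 0, 13, 14, 6, 10, 5, 12, 9, 17, 7, 11, 16]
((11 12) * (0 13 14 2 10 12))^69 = (0 11 12 10 2 14 13) = [11, 1, 14, 3, 4, 5, 6, 7, 8, 9, 2, 12, 10, 0, 13]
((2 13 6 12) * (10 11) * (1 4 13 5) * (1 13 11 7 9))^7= (1 4 11 10 7 9)(2 13 12 5 6)= [0, 4, 13, 3, 11, 6, 2, 9, 8, 1, 7, 10, 5, 12]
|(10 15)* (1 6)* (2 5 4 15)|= 10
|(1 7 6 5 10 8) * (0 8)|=7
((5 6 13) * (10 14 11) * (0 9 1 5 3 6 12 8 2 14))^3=(0 5 2 10 1 8 11 9 12 14)=[5, 8, 10, 3, 4, 2, 6, 7, 11, 12, 1, 9, 14, 13, 0]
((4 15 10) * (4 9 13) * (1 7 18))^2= [0, 18, 2, 3, 10, 5, 6, 1, 8, 4, 13, 11, 12, 15, 14, 9, 16, 17, 7]= (1 18 7)(4 10 13 15 9)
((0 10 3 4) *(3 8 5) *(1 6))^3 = [5, 6, 2, 10, 8, 0, 1, 7, 4, 9, 3] = (0 5)(1 6)(3 10)(4 8)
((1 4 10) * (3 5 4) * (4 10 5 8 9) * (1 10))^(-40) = (10)(1 8 4)(3 9 5) = [0, 8, 2, 9, 1, 3, 6, 7, 4, 5, 10]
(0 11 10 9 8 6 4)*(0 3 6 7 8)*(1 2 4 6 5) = (0 11 10 9)(1 2 4 3 5)(7 8) = [11, 2, 4, 5, 3, 1, 6, 8, 7, 0, 9, 10]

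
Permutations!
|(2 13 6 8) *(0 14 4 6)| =|(0 14 4 6 8 2 13)| =7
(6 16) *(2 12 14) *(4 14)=[0, 1, 12, 3, 14, 5, 16, 7, 8, 9, 10, 11, 4, 13, 2, 15, 6]=(2 12 4 14)(6 16)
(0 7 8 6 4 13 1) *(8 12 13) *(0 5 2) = (0 7 12 13 1 5 2)(4 8 6) = [7, 5, 0, 3, 8, 2, 4, 12, 6, 9, 10, 11, 13, 1]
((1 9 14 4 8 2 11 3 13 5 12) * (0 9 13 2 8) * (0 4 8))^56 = (14)(2 3 11) = [0, 1, 3, 11, 4, 5, 6, 7, 8, 9, 10, 2, 12, 13, 14]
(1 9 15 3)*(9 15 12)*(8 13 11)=[0, 15, 2, 1, 4, 5, 6, 7, 13, 12, 10, 8, 9, 11, 14, 3]=(1 15 3)(8 13 11)(9 12)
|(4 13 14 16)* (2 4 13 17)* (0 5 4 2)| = 12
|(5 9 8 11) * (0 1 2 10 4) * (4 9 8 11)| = 9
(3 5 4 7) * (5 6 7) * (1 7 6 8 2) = (1 7 3 8 2)(4 5) = [0, 7, 1, 8, 5, 4, 6, 3, 2]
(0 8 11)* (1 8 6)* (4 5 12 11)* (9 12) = (0 6 1 8 4 5 9 12 11) = [6, 8, 2, 3, 5, 9, 1, 7, 4, 12, 10, 0, 11]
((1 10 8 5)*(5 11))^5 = (11) = [0, 1, 2, 3, 4, 5, 6, 7, 8, 9, 10, 11]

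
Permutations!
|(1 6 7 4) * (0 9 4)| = |(0 9 4 1 6 7)| = 6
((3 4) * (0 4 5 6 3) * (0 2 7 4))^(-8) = (2 7 4)(3 5 6) = [0, 1, 7, 5, 2, 6, 3, 4]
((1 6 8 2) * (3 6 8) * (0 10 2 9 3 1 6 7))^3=(0 6 9)(1 3 10)(2 8 7)=[6, 3, 8, 10, 4, 5, 9, 2, 7, 0, 1]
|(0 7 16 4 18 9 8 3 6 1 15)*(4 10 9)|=10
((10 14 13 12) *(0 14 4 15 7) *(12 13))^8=(0 14 12 10 4 15 7)=[14, 1, 2, 3, 15, 5, 6, 0, 8, 9, 4, 11, 10, 13, 12, 7]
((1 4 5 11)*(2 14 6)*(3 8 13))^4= (2 14 6)(3 8 13)= [0, 1, 14, 8, 4, 5, 2, 7, 13, 9, 10, 11, 12, 3, 6]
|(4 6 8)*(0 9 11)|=|(0 9 11)(4 6 8)|=3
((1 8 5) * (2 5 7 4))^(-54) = (8) = [0, 1, 2, 3, 4, 5, 6, 7, 8]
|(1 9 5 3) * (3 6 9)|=|(1 3)(5 6 9)|=6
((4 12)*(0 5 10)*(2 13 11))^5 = (0 10 5)(2 11 13)(4 12) = [10, 1, 11, 3, 12, 0, 6, 7, 8, 9, 5, 13, 4, 2]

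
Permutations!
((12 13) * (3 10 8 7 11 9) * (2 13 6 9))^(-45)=(2 3)(6 7)(8 12)(9 11)(10 13)=[0, 1, 3, 2, 4, 5, 7, 6, 12, 11, 13, 9, 8, 10]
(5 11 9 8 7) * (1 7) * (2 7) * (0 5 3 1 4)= [5, 2, 7, 1, 0, 11, 6, 3, 4, 8, 10, 9]= (0 5 11 9 8 4)(1 2 7 3)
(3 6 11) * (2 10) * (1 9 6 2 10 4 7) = (1 9 6 11 3 2 4 7) = [0, 9, 4, 2, 7, 5, 11, 1, 8, 6, 10, 3]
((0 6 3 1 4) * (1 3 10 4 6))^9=[4, 0, 2, 3, 10, 5, 1, 7, 8, 9, 6]=(0 4 10 6 1)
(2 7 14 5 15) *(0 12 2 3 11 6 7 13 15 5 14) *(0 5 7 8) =(0 12 2 13 15 3 11 6 8)(5 7) =[12, 1, 13, 11, 4, 7, 8, 5, 0, 9, 10, 6, 2, 15, 14, 3]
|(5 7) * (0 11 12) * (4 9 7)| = |(0 11 12)(4 9 7 5)| = 12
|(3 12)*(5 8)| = 2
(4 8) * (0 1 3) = (0 1 3)(4 8) = [1, 3, 2, 0, 8, 5, 6, 7, 4]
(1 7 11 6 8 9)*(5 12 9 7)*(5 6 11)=(1 6 8 7 5 12 9)=[0, 6, 2, 3, 4, 12, 8, 5, 7, 1, 10, 11, 9]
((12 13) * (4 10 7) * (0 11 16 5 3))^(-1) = (0 3 5 16 11)(4 7 10)(12 13) = [3, 1, 2, 5, 7, 16, 6, 10, 8, 9, 4, 0, 13, 12, 14, 15, 11]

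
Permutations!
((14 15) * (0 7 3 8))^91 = [8, 1, 2, 7, 4, 5, 6, 0, 3, 9, 10, 11, 12, 13, 15, 14] = (0 8 3 7)(14 15)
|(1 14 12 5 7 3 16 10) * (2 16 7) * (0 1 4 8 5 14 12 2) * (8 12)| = 12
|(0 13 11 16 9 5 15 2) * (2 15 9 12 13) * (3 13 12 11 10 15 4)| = 10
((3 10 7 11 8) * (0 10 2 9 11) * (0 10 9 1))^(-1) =(0 1 2 3 8 11 9)(7 10) =[1, 2, 3, 8, 4, 5, 6, 10, 11, 0, 7, 9]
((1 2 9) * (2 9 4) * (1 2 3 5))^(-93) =(1 4)(2 5)(3 9) =[0, 4, 5, 9, 1, 2, 6, 7, 8, 3]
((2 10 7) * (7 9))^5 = [0, 1, 10, 3, 4, 5, 6, 2, 8, 7, 9] = (2 10 9 7)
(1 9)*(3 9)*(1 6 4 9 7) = [0, 3, 2, 7, 9, 5, 4, 1, 8, 6] = (1 3 7)(4 9 6)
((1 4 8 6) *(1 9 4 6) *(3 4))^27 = (1 3)(4 6)(8 9) = [0, 3, 2, 1, 6, 5, 4, 7, 9, 8]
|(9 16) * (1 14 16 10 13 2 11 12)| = |(1 14 16 9 10 13 2 11 12)| = 9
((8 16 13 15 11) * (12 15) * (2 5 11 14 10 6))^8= (2 14 13 11 6 15 16 5 10 12 8)= [0, 1, 14, 3, 4, 10, 15, 7, 2, 9, 12, 6, 8, 11, 13, 16, 5]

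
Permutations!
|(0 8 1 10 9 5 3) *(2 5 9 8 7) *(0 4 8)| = |(0 7 2 5 3 4 8 1 10)| = 9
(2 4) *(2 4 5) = [0, 1, 5, 3, 4, 2] = (2 5)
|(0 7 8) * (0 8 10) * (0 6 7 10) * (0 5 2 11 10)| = |(2 11 10 6 7 5)| = 6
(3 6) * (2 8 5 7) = (2 8 5 7)(3 6) = [0, 1, 8, 6, 4, 7, 3, 2, 5]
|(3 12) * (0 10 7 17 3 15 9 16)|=|(0 10 7 17 3 12 15 9 16)|=9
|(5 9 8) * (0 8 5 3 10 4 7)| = |(0 8 3 10 4 7)(5 9)| = 6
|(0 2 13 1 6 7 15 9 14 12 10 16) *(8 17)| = |(0 2 13 1 6 7 15 9 14 12 10 16)(8 17)| = 12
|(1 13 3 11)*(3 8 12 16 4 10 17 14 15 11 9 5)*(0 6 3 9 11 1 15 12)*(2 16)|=|(0 6 3 11 15 1 13 8)(2 16 4 10 17 14 12)(5 9)|=56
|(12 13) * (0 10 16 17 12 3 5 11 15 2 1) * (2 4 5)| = 36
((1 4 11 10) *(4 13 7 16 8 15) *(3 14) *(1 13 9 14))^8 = (16) = [0, 1, 2, 3, 4, 5, 6, 7, 8, 9, 10, 11, 12, 13, 14, 15, 16]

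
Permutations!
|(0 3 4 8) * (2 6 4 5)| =7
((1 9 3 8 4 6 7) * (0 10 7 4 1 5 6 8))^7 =[1, 6, 2, 8, 7, 0, 10, 3, 5, 4, 9] =(0 1 6 10 9 4 7 3 8 5)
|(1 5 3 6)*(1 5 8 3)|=|(1 8 3 6 5)|=5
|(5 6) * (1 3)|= |(1 3)(5 6)|= 2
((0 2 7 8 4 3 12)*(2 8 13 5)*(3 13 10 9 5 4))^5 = (0 8 3 12)(4 13) = [8, 1, 2, 12, 13, 5, 6, 7, 3, 9, 10, 11, 0, 4]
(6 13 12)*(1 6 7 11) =[0, 6, 2, 3, 4, 5, 13, 11, 8, 9, 10, 1, 7, 12] =(1 6 13 12 7 11)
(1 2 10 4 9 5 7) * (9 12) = (1 2 10 4 12 9 5 7) = [0, 2, 10, 3, 12, 7, 6, 1, 8, 5, 4, 11, 9]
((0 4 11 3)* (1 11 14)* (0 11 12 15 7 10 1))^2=(0 14 4)(1 15 10 12 7)=[14, 15, 2, 3, 0, 5, 6, 1, 8, 9, 12, 11, 7, 13, 4, 10]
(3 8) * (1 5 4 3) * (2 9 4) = (1 5 2 9 4 3 8) = [0, 5, 9, 8, 3, 2, 6, 7, 1, 4]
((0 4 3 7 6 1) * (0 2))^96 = [1, 7, 6, 0, 2, 5, 3, 4] = (0 1 7 4 2 6 3)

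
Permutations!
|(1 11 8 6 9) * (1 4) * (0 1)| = |(0 1 11 8 6 9 4)| = 7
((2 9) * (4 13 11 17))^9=(2 9)(4 13 11 17)=[0, 1, 9, 3, 13, 5, 6, 7, 8, 2, 10, 17, 12, 11, 14, 15, 16, 4]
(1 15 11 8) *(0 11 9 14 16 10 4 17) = [11, 15, 2, 3, 17, 5, 6, 7, 1, 14, 4, 8, 12, 13, 16, 9, 10, 0] = (0 11 8 1 15 9 14 16 10 4 17)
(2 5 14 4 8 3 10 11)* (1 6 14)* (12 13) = (1 6 14 4 8 3 10 11 2 5)(12 13) = [0, 6, 5, 10, 8, 1, 14, 7, 3, 9, 11, 2, 13, 12, 4]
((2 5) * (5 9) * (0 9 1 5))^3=(0 9)=[9, 1, 2, 3, 4, 5, 6, 7, 8, 0]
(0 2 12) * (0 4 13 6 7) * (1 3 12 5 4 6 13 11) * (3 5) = (13)(0 2 3 12 6 7)(1 5 4 11) = [2, 5, 3, 12, 11, 4, 7, 0, 8, 9, 10, 1, 6, 13]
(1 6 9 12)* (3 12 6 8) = (1 8 3 12)(6 9) = [0, 8, 2, 12, 4, 5, 9, 7, 3, 6, 10, 11, 1]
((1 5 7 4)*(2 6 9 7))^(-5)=(1 2 9 4 5 6 7)=[0, 2, 9, 3, 5, 6, 7, 1, 8, 4]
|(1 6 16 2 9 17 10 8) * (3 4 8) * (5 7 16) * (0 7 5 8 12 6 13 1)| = 12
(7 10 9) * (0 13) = (0 13)(7 10 9) = [13, 1, 2, 3, 4, 5, 6, 10, 8, 7, 9, 11, 12, 0]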